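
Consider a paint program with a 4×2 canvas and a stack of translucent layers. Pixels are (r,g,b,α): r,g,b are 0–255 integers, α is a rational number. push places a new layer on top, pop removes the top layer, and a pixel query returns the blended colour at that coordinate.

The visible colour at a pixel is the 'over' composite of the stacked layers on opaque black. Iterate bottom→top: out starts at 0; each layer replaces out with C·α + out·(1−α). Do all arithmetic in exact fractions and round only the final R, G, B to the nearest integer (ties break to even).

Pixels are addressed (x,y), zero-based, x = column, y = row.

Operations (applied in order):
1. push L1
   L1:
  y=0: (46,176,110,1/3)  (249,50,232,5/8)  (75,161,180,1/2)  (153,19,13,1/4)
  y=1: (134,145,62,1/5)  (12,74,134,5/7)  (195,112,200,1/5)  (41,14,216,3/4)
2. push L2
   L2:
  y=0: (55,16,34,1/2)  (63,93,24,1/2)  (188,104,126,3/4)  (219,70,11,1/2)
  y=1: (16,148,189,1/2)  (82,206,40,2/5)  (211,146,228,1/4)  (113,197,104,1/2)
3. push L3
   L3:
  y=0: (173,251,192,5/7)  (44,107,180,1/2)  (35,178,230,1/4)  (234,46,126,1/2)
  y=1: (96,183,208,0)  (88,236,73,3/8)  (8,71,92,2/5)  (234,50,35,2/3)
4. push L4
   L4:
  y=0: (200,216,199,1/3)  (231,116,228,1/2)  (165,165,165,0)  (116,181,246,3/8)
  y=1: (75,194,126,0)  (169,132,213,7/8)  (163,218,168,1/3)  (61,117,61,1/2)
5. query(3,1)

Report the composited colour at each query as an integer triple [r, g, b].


at x=3,y=1 over L1,L2,L3,L4:
after L1 α=3/4: [123/4, 21/2, 162]
after L2 α=1/2: [575/8, 415/4, 133]
after L3 α=2/3: [4319/24, 815/12, 203/3]
after L4 α=1/2: [5783/48, 2219/24, 193/3]
rounded: [120, 92, 64]


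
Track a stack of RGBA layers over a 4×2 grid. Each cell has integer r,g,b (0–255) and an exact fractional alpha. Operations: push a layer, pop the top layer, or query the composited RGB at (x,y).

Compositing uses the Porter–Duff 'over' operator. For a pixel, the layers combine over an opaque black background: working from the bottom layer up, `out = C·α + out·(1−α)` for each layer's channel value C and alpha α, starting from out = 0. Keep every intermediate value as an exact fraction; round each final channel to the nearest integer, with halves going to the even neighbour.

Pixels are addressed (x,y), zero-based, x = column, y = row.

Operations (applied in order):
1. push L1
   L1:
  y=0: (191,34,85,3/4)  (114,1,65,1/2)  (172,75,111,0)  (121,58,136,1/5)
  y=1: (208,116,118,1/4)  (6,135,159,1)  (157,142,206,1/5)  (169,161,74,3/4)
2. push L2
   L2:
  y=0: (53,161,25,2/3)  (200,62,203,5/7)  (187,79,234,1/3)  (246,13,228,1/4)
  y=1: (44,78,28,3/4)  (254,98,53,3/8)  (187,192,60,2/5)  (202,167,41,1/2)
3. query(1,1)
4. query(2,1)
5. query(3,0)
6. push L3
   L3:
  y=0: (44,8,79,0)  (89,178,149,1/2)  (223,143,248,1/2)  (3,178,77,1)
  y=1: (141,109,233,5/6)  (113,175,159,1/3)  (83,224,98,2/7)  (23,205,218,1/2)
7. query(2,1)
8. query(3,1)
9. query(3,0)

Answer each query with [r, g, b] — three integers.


at x=1,y=1 over L1,L2:
L1 α=1: [6, 135, 159]
L2 α=3/8: [99, 969/8, 477/4]
= [99, 121, 119]

query (2,1) [L1,L2] — begin 0,0,0
+L1 (α=1/5) → [157/5, 142/5, 206/5]
+L2 (α=2/5) → [2341/25, 2346/25, 1218/25]
= [94, 94, 49]

query (3,0) [L1,L2] — begin 0,0,0
+L1 (α=1/5) → [121/5, 58/5, 136/5]
+L2 (α=1/4) → [1593/20, 239/20, 387/5]
rounded: [80, 12, 77]

query (2,1) [L1,L2,L3] — begin 0,0,0
+L1 (α=1/5) → [157/5, 142/5, 206/5]
+L2 (α=2/5) → [2341/25, 2346/25, 1218/25]
+L3 (α=2/7) → [453/5, 4586/35, 314/5]
rounded: [91, 131, 63]

query (3,1) [L1,L2,L3] — begin 0,0,0
after L1 α=3/4: [507/4, 483/4, 111/2]
after L2 α=1/2: [1315/8, 1151/8, 193/4]
after L3 α=1/2: [1499/16, 2791/16, 1065/8]
→ [94, 174, 133]

at x=3,y=0 over L1,L2,L3:
after L1 α=1/5: [121/5, 58/5, 136/5]
after L2 α=1/4: [1593/20, 239/20, 387/5]
after L3 α=1: [3, 178, 77]
= [3, 178, 77]


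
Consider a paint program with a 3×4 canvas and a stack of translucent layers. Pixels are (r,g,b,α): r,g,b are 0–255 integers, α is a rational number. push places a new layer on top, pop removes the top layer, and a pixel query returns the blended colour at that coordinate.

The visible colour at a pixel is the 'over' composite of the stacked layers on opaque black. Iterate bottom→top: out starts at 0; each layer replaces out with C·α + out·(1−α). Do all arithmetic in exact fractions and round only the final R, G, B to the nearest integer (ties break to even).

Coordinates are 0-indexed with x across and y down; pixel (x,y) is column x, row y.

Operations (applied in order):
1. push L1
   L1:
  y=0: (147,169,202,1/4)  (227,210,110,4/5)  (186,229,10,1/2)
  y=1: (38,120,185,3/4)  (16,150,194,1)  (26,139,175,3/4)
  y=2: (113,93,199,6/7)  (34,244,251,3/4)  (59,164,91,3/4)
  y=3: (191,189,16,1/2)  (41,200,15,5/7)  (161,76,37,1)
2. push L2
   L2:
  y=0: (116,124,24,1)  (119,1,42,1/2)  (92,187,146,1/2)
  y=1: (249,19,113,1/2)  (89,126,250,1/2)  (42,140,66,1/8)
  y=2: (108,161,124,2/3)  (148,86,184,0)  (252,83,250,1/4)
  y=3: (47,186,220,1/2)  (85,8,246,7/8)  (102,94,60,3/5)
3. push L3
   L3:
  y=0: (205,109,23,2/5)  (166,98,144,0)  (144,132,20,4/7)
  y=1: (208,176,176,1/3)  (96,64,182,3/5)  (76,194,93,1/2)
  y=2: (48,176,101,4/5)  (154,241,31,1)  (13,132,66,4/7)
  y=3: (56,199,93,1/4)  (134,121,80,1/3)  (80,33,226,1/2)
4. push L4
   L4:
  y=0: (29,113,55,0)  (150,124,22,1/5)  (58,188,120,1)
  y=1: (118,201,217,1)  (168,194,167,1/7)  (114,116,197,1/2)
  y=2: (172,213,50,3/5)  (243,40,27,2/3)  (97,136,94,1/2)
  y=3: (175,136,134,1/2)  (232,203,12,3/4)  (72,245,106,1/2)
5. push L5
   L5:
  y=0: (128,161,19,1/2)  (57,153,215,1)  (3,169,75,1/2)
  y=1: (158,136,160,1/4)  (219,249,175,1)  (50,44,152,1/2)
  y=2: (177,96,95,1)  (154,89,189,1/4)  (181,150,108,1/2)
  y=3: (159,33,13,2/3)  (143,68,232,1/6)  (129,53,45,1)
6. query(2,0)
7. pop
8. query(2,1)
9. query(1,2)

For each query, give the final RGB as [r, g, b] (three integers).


at x=2,y=0 over L1,L2,L3,L4,L5:
L1 α=1/2: [93, 229/2, 5]
L2 α=1/2: [185/2, 603/4, 151/2]
L3 α=4/7: [1707/14, 3921/28, 613/14]
L4 α=1: [58, 188, 120]
L5 α=1/2: [61/2, 357/2, 195/2]
→ [30, 178, 98]

query (2,1) [L1,L2,L3,L4] — begin 0,0,0
L1 α=3/4: [39/2, 417/4, 525/4]
L2 α=1/8: [357/16, 3479/32, 3939/32]
L3 α=1/2: [1573/32, 9687/64, 6915/64]
L4 α=1/2: [5221/64, 17111/128, 19523/128]
rounded: [82, 134, 153]

at x=1,y=2 over L1,L2,L3,L4:
after L1 α=3/4: [51/2, 183, 753/4]
after L2 α=0: [51/2, 183, 753/4]
after L3 α=1: [154, 241, 31]
after L4 α=2/3: [640/3, 107, 85/3]
rounded: [213, 107, 28]


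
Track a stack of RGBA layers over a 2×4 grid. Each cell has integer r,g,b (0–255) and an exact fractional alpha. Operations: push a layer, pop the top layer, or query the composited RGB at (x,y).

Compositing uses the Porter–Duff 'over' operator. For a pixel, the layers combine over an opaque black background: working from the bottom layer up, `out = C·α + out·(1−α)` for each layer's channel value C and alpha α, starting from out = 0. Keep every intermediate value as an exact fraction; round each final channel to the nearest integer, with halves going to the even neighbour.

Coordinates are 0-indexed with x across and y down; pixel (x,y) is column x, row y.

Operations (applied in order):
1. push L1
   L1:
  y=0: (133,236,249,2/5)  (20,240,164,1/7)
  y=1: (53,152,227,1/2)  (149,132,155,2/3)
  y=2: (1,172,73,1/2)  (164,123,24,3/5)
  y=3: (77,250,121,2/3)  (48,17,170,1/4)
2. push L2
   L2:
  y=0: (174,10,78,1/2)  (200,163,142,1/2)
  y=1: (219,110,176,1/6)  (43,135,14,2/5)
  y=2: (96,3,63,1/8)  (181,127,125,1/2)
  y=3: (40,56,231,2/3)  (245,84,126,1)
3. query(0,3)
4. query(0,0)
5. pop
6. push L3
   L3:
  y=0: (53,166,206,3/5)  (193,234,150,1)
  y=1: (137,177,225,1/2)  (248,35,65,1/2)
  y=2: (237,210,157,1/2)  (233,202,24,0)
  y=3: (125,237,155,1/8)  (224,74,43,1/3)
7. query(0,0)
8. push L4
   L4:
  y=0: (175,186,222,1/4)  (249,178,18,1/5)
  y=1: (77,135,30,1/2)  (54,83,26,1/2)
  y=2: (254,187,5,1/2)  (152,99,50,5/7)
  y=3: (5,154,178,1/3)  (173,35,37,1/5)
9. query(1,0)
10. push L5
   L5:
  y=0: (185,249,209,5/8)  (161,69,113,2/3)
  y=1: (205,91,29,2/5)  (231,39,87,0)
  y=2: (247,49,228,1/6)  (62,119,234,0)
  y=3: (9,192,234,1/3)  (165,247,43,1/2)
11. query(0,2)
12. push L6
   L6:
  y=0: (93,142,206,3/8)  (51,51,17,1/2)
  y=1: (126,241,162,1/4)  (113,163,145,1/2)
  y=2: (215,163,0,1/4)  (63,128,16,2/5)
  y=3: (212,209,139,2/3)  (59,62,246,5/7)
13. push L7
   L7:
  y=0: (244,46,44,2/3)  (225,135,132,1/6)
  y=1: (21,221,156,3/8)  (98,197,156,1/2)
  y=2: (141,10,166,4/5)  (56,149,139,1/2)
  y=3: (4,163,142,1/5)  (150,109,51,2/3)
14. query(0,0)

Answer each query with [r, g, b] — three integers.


(0,3) stack=L1,L2; from [0,0,0]:
+L1 (α=2/3) → [154/3, 500/3, 242/3]
+L2 (α=2/3) → [394/9, 836/9, 1628/9]
= [44, 93, 181]

at x=0,y=0 over L1,L2:
L1 α=2/5: [266/5, 472/5, 498/5]
L2 α=1/2: [568/5, 261/5, 444/5]
= [114, 52, 89]

at x=0,y=0 over L1,L3:
after L1 α=2/5: [266/5, 472/5, 498/5]
after L3 α=3/5: [1327/25, 3434/25, 4086/25]
→ [53, 137, 163]

query (1,0) [L1,L3,L4] — begin 0,0,0
after L1 α=1/7: [20/7, 240/7, 164/7]
after L3 α=1: [193, 234, 150]
after L4 α=1/5: [1021/5, 1114/5, 618/5]
= [204, 223, 124]

at x=0,y=2 over L1,L3,L4,L5:
+L1 (α=1/2) → [1/2, 86, 73/2]
+L3 (α=1/2) → [475/4, 148, 387/4]
+L4 (α=1/2) → [1491/8, 335/2, 407/8]
+L5 (α=1/6) → [9431/48, 591/4, 3859/48]
= [196, 148, 80]

at x=0,y=0 over L1,L3,L4,L5,L6,L7:
+L1 (α=2/5) → [266/5, 472/5, 498/5]
+L3 (α=3/5) → [1327/25, 3434/25, 4086/25]
+L4 (α=1/4) → [2089/25, 3738/25, 4452/25]
+L5 (α=5/8) → [3674/25, 42339/200, 39481/200]
+L6 (α=3/8) → [5069/40, 59379/320, 64201/320]
+L7 (α=2/3) → [24589/120, 88819/960, 30787/320]
→ [205, 93, 96]


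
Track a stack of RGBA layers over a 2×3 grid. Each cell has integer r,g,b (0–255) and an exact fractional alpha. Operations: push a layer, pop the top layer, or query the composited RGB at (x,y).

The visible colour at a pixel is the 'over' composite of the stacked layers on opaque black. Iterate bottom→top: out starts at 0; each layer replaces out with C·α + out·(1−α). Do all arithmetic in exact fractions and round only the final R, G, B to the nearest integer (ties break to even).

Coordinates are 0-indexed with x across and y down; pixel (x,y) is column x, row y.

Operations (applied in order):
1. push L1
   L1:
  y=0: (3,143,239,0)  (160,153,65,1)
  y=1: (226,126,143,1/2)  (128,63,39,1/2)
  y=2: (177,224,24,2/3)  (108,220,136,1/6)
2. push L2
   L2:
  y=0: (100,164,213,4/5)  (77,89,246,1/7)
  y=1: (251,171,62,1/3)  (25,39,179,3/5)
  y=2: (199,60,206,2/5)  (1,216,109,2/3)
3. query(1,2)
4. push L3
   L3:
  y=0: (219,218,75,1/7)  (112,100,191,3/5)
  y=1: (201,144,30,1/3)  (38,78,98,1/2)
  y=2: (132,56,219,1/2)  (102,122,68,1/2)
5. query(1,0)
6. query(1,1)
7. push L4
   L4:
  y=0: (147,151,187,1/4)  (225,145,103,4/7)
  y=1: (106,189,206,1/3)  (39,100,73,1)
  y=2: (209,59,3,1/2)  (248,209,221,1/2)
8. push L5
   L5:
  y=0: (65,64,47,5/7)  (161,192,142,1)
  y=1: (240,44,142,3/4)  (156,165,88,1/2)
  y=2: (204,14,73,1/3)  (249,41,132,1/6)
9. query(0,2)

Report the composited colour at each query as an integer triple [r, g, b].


at x=1,y=2 over L1,L2:
L1 α=1/6: [18, 110/3, 68/3]
L2 α=2/3: [20/3, 1406/9, 722/9]
rounded: [7, 156, 80]

query (1,0) [L1,L2,L3] — begin 0,0,0
L1 α=1: [160, 153, 65]
L2 α=1/7: [1037/7, 1007/7, 636/7]
L3 α=3/5: [4426/35, 4114/35, 5283/35]
→ [126, 118, 151]

(1,1) stack=L1,L2,L3; from [0,0,0]:
after L1 α=1/2: [64, 63/2, 39/2]
after L2 α=3/5: [203/5, 36, 576/5]
after L3 α=1/2: [393/10, 57, 533/5]
rounded: [39, 57, 107]

query (0,2) [L1,L2,L3,L4,L5] — begin 0,0,0
after L1 α=2/3: [118, 448/3, 16]
after L2 α=2/5: [752/5, 568/5, 92]
after L3 α=1/2: [706/5, 424/5, 311/2]
after L4 α=1/2: [1751/10, 719/10, 317/4]
after L5 α=1/3: [2771/15, 263/5, 463/6]
→ [185, 53, 77]


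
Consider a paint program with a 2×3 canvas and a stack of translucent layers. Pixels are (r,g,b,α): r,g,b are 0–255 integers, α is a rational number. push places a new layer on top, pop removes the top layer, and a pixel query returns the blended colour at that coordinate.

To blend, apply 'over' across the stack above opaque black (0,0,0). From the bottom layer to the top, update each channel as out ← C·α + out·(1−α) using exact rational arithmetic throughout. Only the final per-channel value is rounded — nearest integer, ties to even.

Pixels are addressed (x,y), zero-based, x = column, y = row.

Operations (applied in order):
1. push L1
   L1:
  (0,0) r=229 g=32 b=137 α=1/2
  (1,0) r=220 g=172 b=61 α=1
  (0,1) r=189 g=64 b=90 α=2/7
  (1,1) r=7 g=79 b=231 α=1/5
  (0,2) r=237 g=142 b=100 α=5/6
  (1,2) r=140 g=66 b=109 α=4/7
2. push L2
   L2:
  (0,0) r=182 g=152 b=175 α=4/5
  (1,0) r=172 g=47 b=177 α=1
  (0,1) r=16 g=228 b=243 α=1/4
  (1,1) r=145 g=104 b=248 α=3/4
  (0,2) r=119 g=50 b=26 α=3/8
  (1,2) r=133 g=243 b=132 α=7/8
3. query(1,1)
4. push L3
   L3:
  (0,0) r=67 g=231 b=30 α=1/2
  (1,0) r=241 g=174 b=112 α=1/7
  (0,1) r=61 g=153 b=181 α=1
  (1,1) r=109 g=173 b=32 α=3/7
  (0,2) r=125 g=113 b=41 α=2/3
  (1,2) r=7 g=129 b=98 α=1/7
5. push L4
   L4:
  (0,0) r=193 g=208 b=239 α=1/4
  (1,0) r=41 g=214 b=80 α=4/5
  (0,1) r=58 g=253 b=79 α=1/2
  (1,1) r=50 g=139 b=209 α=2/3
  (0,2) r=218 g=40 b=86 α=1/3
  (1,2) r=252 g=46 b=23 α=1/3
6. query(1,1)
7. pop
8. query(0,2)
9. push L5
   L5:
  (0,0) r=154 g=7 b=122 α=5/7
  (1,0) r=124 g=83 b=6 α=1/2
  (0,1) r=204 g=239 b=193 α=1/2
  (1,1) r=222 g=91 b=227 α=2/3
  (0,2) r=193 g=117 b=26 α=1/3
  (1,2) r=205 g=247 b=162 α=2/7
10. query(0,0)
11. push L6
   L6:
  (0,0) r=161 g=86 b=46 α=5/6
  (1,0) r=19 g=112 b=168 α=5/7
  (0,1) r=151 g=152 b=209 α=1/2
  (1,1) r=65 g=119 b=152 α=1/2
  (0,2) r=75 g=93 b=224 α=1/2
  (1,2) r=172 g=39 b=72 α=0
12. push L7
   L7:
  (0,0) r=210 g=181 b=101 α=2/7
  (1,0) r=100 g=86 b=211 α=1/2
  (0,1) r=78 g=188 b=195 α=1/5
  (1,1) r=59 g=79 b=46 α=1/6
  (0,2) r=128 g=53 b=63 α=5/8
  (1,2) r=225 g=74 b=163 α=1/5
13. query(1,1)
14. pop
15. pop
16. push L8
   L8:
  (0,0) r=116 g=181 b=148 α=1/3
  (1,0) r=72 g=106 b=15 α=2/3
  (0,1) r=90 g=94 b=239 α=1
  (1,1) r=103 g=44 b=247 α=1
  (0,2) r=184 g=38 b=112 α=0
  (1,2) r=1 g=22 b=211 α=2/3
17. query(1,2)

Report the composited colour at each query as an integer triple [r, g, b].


query (1,1) [L1,L2] — begin 0,0,0
L1 α=1/5: [7/5, 79/5, 231/5]
L2 α=3/4: [1091/10, 1639/20, 3951/20]
→ [109, 82, 198]

at x=1,y=1 over L1,L2,L3,L4:
after L1 α=1/5: [7/5, 79/5, 231/5]
after L2 α=3/4: [1091/10, 1639/20, 3951/20]
after L3 α=3/7: [3817/35, 4234/35, 633/5]
after L4 α=2/3: [2439/35, 13964/105, 2723/15]
→ [70, 133, 182]

(0,2) stack=L1,L2,L3; from [0,0,0]:
L1 α=5/6: [395/2, 355/3, 250/3]
L2 α=3/8: [2689/16, 2225/24, 371/6]
L3 α=2/3: [6689/48, 7649/72, 863/18]
rounded: [139, 106, 48]

(0,0) stack=L1,L2,L3,L5; from [0,0,0]:
L1 α=1/2: [229/2, 16, 137/2]
L2 α=4/5: [337/2, 624/5, 1537/10]
L3 α=1/2: [471/4, 1779/10, 1837/20]
L5 α=5/7: [2011/14, 1954/35, 7937/70]
rounded: [144, 56, 113]

at x=1,y=1 over L1,L2,L3,L5,L6,L7:
+L1 (α=1/5) → [7/5, 79/5, 231/5]
+L2 (α=3/4) → [1091/10, 1639/20, 3951/20]
+L3 (α=3/7) → [3817/35, 4234/35, 633/5]
+L5 (α=2/3) → [19357/105, 10604/105, 2903/15]
+L6 (α=1/2) → [13091/105, 23099/210, 5183/30]
+L7 (α=1/6) → [7165/63, 26417/252, 5459/36]
rounded: [114, 105, 152]

at x=1,y=2 over L1,L2,L3,L5,L8:
L1 α=4/7: [80, 264/7, 436/7]
L2 α=7/8: [1011/8, 12171/56, 863/7]
L3 α=1/7: [3061/28, 40125/196, 5864/49]
L5 α=2/7: [26785/196, 297449/1372, 45196/343]
L8 α=2/3: [9059/196, 357817/4116, 63314/343]
rounded: [46, 87, 185]


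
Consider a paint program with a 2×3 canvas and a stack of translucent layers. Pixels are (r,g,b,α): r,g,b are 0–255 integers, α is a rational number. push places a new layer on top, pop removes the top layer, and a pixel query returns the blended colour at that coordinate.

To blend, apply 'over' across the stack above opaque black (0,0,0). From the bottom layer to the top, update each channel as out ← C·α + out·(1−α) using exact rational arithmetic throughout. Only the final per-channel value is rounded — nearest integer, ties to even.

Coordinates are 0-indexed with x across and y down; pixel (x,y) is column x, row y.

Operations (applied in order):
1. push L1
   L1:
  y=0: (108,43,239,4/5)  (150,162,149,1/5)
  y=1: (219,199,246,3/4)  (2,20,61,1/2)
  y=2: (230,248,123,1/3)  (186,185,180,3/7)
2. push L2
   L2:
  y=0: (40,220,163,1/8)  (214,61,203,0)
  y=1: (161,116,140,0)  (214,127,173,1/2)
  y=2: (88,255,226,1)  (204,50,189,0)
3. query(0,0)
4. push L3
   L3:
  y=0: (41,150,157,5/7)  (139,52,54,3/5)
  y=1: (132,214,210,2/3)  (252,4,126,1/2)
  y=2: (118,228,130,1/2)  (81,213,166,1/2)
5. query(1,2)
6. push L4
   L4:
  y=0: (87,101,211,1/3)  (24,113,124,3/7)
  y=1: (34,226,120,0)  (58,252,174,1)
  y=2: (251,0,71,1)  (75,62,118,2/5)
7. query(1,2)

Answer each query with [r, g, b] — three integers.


at x=0,y=0 over L1,L2:
L1 α=4/5: [432/5, 172/5, 956/5]
L2 α=1/8: [403/5, 288/5, 7507/40]
= [81, 58, 188]

(1,2) stack=L1,L2,L3; from [0,0,0]:
+L1 (α=3/7) → [558/7, 555/7, 540/7]
+L2 (α=0) → [558/7, 555/7, 540/7]
+L3 (α=1/2) → [1125/14, 1023/7, 851/7]
= [80, 146, 122]

query (1,2) [L1,L2,L3,L4] — begin 0,0,0
L1 α=3/7: [558/7, 555/7, 540/7]
L2 α=0: [558/7, 555/7, 540/7]
L3 α=1/2: [1125/14, 1023/7, 851/7]
L4 α=2/5: [1095/14, 3937/35, 841/7]
rounded: [78, 112, 120]


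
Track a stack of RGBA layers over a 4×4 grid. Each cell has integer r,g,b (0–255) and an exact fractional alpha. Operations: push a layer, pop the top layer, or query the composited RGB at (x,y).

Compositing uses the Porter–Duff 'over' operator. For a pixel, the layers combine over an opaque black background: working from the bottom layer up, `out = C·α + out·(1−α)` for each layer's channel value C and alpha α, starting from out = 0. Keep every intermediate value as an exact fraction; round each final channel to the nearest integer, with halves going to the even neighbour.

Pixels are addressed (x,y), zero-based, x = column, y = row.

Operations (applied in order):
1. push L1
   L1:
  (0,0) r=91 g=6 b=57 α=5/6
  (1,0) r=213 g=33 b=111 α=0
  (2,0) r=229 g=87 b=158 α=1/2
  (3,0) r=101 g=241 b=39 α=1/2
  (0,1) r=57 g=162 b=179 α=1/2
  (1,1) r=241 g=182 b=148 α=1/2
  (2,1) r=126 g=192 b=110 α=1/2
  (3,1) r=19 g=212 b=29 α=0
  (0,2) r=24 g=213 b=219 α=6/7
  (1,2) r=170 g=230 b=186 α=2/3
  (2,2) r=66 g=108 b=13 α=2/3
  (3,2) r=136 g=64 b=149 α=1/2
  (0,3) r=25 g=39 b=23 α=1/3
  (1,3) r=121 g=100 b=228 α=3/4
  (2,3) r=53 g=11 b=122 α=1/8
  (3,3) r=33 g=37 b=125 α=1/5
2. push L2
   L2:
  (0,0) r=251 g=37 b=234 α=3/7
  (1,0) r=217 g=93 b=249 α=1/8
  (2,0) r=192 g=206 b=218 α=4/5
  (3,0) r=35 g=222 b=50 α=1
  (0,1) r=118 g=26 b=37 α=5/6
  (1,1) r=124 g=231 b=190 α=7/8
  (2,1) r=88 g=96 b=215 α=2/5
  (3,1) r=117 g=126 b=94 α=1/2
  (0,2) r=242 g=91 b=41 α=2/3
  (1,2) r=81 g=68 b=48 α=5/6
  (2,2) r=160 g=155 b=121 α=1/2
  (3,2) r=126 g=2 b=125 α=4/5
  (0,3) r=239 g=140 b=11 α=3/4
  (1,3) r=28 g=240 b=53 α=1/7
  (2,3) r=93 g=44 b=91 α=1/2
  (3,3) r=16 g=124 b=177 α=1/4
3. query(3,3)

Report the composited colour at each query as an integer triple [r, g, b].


at x=3,y=3 over L1,L2:
after L1 α=1/5: [33/5, 37/5, 25]
after L2 α=1/4: [179/20, 731/20, 63]
= [9, 37, 63]


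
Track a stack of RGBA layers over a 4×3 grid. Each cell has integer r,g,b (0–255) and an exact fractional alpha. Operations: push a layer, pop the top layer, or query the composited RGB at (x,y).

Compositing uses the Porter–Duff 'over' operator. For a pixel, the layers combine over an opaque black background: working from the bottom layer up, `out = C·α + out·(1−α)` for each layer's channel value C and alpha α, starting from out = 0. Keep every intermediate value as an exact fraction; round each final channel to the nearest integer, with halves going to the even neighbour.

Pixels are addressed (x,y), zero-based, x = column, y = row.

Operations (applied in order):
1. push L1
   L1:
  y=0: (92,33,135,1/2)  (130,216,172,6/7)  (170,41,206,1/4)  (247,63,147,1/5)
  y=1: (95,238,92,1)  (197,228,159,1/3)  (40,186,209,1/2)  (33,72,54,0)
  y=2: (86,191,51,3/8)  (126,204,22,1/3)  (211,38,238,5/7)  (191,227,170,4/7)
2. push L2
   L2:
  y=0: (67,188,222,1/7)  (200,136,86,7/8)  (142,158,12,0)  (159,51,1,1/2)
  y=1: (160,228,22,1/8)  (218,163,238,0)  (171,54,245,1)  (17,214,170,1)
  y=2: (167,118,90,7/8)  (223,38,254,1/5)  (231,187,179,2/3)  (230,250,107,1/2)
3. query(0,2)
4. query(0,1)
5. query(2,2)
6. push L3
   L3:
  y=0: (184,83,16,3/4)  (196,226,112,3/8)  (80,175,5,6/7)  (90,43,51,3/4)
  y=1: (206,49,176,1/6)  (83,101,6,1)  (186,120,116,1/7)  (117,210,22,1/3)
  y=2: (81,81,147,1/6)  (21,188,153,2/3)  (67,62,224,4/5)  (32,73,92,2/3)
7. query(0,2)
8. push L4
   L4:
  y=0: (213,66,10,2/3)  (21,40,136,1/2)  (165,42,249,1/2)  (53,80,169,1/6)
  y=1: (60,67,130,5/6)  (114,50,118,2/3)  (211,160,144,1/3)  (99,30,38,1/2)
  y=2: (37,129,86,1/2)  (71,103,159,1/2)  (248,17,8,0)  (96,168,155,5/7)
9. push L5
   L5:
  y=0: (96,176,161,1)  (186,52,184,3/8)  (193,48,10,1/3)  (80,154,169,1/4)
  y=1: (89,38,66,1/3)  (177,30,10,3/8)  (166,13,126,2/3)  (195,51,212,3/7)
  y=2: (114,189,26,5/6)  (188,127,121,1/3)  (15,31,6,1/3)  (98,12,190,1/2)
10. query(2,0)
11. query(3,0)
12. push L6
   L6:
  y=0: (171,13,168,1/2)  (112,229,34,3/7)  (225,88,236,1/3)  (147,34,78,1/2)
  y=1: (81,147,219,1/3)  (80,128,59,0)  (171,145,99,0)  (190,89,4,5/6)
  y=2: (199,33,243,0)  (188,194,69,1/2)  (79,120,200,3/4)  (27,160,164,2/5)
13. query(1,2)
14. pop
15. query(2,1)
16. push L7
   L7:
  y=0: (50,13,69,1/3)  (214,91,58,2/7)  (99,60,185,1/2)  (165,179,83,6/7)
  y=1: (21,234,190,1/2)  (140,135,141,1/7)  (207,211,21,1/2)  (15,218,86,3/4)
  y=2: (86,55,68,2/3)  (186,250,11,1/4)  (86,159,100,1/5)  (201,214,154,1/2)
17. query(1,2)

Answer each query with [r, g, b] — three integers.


(0,2) stack=L1,L2; from [0,0,0]:
L1 α=3/8: [129/4, 573/8, 153/8]
L2 α=7/8: [4805/32, 7181/64, 5193/64]
rounded: [150, 112, 81]

at x=0,y=1 over L1,L2:
L1 α=1: [95, 238, 92]
L2 α=1/8: [825/8, 947/4, 333/4]
rounded: [103, 237, 83]

query (2,2) [L1,L2] — begin 0,0,0
after L1 α=5/7: [1055/7, 190/7, 170]
after L2 α=2/3: [4289/21, 936/7, 176]
= [204, 134, 176]

query (0,2) [L1,L2,L3] — begin 0,0,0
+L1 (α=3/8) → [129/4, 573/8, 153/8]
+L2 (α=7/8) → [4805/32, 7181/64, 5193/64]
+L3 (α=1/6) → [26617/192, 41089/384, 11791/128]
→ [139, 107, 92]

at x=2,y=0 over L1,L2,L3,L4,L5:
L1 α=1/4: [85/2, 41/4, 103/2]
L2 α=0: [85/2, 41/4, 103/2]
L3 α=6/7: [1045/14, 4241/28, 163/14]
L4 α=1/2: [3355/28, 5417/56, 3649/28]
L5 α=1/3: [2019/14, 6761/84, 1263/14]
→ [144, 80, 90]

query (3,0) [L1,L2,L3,L4,L5] — begin 0,0,0
after L1 α=1/5: [247/5, 63/5, 147/5]
after L2 α=1/2: [521/5, 159/5, 76/5]
after L3 α=3/4: [1871/20, 201/5, 841/20]
after L4 α=1/6: [2083/24, 281/6, 1517/24]
after L5 α=1/4: [2723/32, 589/8, 2869/32]
rounded: [85, 74, 90]

at x=1,y=2 over L1,L2,L3,L4,L5,L6:
L1 α=1/3: [42, 68, 22/3]
L2 α=1/5: [391/5, 62, 170/3]
L3 α=2/3: [601/15, 146, 1088/9]
L4 α=1/2: [833/15, 249/2, 2519/18]
L5 α=1/3: [4486/45, 376/3, 3608/27]
L6 α=1/2: [6473/45, 479/3, 5471/54]
→ [144, 160, 101]

at x=2,y=1 over L1,L2,L3,L4,L5:
+L1 (α=1/2) → [20, 93, 209/2]
+L2 (α=1) → [171, 54, 245]
+L3 (α=1/7) → [1212/7, 444/7, 1586/7]
+L4 (α=1/3) → [3901/21, 2008/21, 4180/21]
+L5 (α=2/3) → [10873/63, 2554/63, 9472/63]
= [173, 41, 150]

(1,2) stack=L1,L2,L3,L4,L5,L7; from [0,0,0]:
+L1 (α=1/3) → [42, 68, 22/3]
+L2 (α=1/5) → [391/5, 62, 170/3]
+L3 (α=2/3) → [601/15, 146, 1088/9]
+L4 (α=1/2) → [833/15, 249/2, 2519/18]
+L5 (α=1/3) → [4486/45, 376/3, 3608/27]
+L7 (α=1/4) → [1819/15, 313/2, 3707/36]
→ [121, 156, 103]


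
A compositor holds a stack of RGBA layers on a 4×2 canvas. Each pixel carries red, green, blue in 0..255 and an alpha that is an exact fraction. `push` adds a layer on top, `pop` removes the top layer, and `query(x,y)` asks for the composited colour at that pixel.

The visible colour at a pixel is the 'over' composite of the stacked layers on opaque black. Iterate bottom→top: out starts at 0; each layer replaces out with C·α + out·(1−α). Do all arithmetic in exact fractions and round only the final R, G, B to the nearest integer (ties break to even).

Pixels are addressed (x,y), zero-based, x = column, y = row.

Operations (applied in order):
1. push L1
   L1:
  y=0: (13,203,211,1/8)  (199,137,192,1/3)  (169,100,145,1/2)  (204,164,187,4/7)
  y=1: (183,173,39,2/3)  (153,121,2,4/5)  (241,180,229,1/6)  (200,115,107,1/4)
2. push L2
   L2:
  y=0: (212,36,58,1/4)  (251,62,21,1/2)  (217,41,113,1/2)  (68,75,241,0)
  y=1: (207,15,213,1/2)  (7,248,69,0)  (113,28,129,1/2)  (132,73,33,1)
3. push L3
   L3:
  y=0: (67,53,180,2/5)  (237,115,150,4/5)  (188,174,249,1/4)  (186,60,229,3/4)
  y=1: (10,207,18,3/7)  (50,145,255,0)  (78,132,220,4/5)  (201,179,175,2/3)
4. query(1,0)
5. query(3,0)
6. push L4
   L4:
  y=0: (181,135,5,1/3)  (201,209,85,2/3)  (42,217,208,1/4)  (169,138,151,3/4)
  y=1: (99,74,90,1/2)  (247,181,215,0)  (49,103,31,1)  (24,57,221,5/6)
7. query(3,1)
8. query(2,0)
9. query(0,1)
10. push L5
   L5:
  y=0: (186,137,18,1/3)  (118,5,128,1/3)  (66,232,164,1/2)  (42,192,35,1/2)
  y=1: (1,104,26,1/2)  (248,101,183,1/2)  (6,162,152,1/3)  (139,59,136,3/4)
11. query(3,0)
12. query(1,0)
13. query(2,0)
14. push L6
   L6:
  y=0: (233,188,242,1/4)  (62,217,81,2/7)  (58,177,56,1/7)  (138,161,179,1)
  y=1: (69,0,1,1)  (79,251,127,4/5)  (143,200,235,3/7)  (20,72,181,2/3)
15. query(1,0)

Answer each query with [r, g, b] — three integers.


query (1,0) [L1,L2,L3] — begin 0,0,0
L1 α=1/3: [199/3, 137/3, 64]
L2 α=1/2: [476/3, 323/6, 85/2]
L3 α=4/5: [664/3, 3083/30, 257/2]
= [221, 103, 128]

at x=3,y=0 over L1,L2,L3:
L1 α=4/7: [816/7, 656/7, 748/7]
L2 α=0: [816/7, 656/7, 748/7]
L3 α=3/4: [2361/14, 479/7, 5557/28]
→ [169, 68, 198]

(3,1) stack=L1,L2,L3,L4; from [0,0,0]:
L1 α=1/4: [50, 115/4, 107/4]
L2 α=1: [132, 73, 33]
L3 α=2/3: [178, 431/3, 383/3]
L4 α=5/6: [149/3, 643/9, 1849/9]
= [50, 71, 205]

at x=2,y=0 over L1,L2,L3,L4:
+L1 (α=1/2) → [169/2, 50, 145/2]
+L2 (α=1/2) → [603/4, 91/2, 371/4]
+L3 (α=1/4) → [2561/16, 621/8, 2109/16]
+L4 (α=1/4) → [8355/64, 3599/32, 9655/64]
→ [131, 112, 151]

at x=0,y=1 over L1,L2,L3,L4:
L1 α=2/3: [122, 346/3, 26]
L2 α=1/2: [329/2, 391/6, 239/2]
L3 α=3/7: [688/7, 2645/21, 76]
L4 α=1/2: [1381/14, 4199/42, 83]
→ [99, 100, 83]

at x=3,y=0 over L1,L2,L3,L4,L5:
L1 α=4/7: [816/7, 656/7, 748/7]
L2 α=0: [816/7, 656/7, 748/7]
L3 α=3/4: [2361/14, 479/7, 5557/28]
L4 α=3/4: [9459/56, 3377/28, 18241/112]
L5 α=1/2: [11811/112, 8753/56, 22161/224]
→ [105, 156, 99]

query (1,0) [L1,L2,L3,L4,L5] — begin 0,0,0
after L1 α=1/3: [199/3, 137/3, 64]
after L2 α=1/2: [476/3, 323/6, 85/2]
after L3 α=4/5: [664/3, 3083/30, 257/2]
after L4 α=2/3: [1870/9, 15623/90, 199/2]
after L5 α=1/3: [4802/27, 15848/135, 109]
rounded: [178, 117, 109]

at x=2,y=0 over L1,L2,L3,L4,L5:
+L1 (α=1/2) → [169/2, 50, 145/2]
+L2 (α=1/2) → [603/4, 91/2, 371/4]
+L3 (α=1/4) → [2561/16, 621/8, 2109/16]
+L4 (α=1/4) → [8355/64, 3599/32, 9655/64]
+L5 (α=1/2) → [12579/128, 11023/64, 20151/128]
→ [98, 172, 157]

(1,0) stack=L1,L2,L3,L4,L5,L6; from [0,0,0]:
after L1 α=1/3: [199/3, 137/3, 64]
after L2 α=1/2: [476/3, 323/6, 85/2]
after L3 α=4/5: [664/3, 3083/30, 257/2]
after L4 α=2/3: [1870/9, 15623/90, 199/2]
after L5 α=1/3: [4802/27, 15848/135, 109]
after L6 α=2/7: [27358/189, 3938/27, 101]
rounded: [145, 146, 101]


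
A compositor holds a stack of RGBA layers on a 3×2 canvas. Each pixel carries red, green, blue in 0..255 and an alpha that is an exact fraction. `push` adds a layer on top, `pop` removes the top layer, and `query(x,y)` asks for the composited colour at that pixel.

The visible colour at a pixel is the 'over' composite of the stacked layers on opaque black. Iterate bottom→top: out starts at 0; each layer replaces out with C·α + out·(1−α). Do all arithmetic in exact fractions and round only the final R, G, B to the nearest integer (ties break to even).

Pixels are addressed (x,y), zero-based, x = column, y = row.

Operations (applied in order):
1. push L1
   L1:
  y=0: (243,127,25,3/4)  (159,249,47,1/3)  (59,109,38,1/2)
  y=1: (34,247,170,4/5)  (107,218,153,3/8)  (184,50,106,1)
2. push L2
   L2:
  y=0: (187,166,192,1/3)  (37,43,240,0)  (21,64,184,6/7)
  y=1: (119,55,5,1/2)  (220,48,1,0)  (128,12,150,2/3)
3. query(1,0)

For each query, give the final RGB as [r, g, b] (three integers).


(1,0) stack=L1,L2; from [0,0,0]:
after L1 α=1/3: [53, 83, 47/3]
after L2 α=0: [53, 83, 47/3]
= [53, 83, 16]


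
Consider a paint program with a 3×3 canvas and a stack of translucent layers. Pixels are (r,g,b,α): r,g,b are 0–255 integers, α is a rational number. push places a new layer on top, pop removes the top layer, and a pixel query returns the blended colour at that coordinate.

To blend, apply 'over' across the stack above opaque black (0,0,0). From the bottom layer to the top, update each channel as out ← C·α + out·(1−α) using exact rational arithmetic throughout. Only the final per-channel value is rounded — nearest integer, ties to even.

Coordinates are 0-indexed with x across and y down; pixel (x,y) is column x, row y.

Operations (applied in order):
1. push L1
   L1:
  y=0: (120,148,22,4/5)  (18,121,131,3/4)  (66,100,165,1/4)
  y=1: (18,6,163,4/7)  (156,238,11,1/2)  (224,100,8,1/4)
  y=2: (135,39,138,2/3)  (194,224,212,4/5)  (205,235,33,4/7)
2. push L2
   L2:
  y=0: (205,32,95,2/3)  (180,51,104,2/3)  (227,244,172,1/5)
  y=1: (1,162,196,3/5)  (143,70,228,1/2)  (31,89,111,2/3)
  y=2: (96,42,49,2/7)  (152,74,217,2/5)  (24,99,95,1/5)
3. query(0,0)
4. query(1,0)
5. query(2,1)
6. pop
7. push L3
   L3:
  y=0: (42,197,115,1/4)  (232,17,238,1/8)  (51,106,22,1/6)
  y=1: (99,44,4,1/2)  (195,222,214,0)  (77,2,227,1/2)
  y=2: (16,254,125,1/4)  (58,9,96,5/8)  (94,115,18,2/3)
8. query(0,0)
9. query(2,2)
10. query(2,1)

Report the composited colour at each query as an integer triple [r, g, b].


at x=0,y=0 over L1,L2:
L1 α=4/5: [96, 592/5, 88/5]
L2 α=2/3: [506/3, 304/5, 346/5]
rounded: [169, 61, 69]

at x=1,y=0 over L1,L2:
L1 α=3/4: [27/2, 363/4, 393/4]
L2 α=2/3: [249/2, 257/4, 1225/12]
rounded: [124, 64, 102]

at x=2,y=1 over L1,L2:
+L1 (α=1/4) → [56, 25, 2]
+L2 (α=2/3) → [118/3, 203/3, 224/3]
= [39, 68, 75]

at x=0,y=0 over L1,L3:
+L1 (α=4/5) → [96, 592/5, 88/5]
+L3 (α=1/4) → [165/2, 2761/20, 839/20]
→ [82, 138, 42]

query (2,2) [L1,L3] — begin 0,0,0
after L1 α=4/7: [820/7, 940/7, 132/7]
after L3 α=2/3: [712/7, 850/7, 128/7]
rounded: [102, 121, 18]

query (2,1) [L1,L3] — begin 0,0,0
after L1 α=1/4: [56, 25, 2]
after L3 α=1/2: [133/2, 27/2, 229/2]
rounded: [66, 14, 114]


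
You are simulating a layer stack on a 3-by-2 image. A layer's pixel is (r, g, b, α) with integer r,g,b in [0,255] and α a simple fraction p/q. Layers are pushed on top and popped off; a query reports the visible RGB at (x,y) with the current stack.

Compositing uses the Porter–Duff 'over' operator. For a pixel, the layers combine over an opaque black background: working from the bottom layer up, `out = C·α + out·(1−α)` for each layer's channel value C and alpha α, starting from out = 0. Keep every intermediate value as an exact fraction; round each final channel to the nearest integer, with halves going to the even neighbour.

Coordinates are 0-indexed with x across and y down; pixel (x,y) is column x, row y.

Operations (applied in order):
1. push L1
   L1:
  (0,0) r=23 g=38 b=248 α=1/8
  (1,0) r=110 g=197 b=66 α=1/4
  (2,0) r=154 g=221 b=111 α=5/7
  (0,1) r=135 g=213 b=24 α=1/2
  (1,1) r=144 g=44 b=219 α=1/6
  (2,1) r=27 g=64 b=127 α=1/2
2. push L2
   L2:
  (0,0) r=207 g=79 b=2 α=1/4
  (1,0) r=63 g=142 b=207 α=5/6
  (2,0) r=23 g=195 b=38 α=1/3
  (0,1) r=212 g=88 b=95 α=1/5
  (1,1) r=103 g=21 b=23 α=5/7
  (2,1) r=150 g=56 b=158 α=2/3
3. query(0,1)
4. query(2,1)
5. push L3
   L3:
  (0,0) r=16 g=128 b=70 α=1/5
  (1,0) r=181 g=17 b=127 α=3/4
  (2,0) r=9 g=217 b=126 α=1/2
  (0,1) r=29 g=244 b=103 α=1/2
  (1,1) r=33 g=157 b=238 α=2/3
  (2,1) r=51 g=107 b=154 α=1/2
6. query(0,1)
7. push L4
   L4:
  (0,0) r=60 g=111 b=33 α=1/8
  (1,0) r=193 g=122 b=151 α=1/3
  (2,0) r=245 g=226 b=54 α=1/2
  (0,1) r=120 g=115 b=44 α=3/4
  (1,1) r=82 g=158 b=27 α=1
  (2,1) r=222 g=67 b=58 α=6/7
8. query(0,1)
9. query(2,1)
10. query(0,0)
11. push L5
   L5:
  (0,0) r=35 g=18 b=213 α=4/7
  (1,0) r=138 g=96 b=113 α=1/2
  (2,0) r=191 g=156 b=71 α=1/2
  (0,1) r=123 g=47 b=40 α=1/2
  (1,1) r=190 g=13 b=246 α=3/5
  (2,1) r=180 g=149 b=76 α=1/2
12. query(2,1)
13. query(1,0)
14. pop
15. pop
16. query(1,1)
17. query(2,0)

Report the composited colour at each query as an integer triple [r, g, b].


query (0,1) [L1,L2] — begin 0,0,0
after L1 α=1/2: [135/2, 213/2, 12]
after L2 α=1/5: [482/5, 514/5, 143/5]
→ [96, 103, 29]

at x=2,y=1 over L1,L2:
L1 α=1/2: [27/2, 32, 127/2]
L2 α=2/3: [209/2, 48, 253/2]
→ [104, 48, 126]

at x=0,y=1 over L1,L2,L3:
after L1 α=1/2: [135/2, 213/2, 12]
after L2 α=1/5: [482/5, 514/5, 143/5]
after L3 α=1/2: [627/10, 867/5, 329/5]
rounded: [63, 173, 66]

query (0,1) [L1,L2,L3,L4] — begin 0,0,0
+L1 (α=1/2) → [135/2, 213/2, 12]
+L2 (α=1/5) → [482/5, 514/5, 143/5]
+L3 (α=1/2) → [627/10, 867/5, 329/5]
+L4 (α=3/4) → [4227/40, 648/5, 989/20]
→ [106, 130, 49]

at x=2,y=1 over L1,L2,L3,L4:
L1 α=1/2: [27/2, 32, 127/2]
L2 α=2/3: [209/2, 48, 253/2]
L3 α=1/2: [311/4, 155/2, 561/4]
L4 α=6/7: [5639/28, 137/2, 279/4]
rounded: [201, 68, 70]

(0,0) stack=L1,L2,L3,L4; from [0,0,0]:
L1 α=1/8: [23/8, 19/4, 31]
L2 α=1/4: [1725/32, 373/16, 95/4]
L3 α=1/5: [1853/40, 177/4, 33]
L4 α=1/8: [15371/320, 1683/32, 33]
= [48, 53, 33]

(2,1) stack=L1,L2,L3,L4,L5; from [0,0,0]:
+L1 (α=1/2) → [27/2, 32, 127/2]
+L2 (α=2/3) → [209/2, 48, 253/2]
+L3 (α=1/2) → [311/4, 155/2, 561/4]
+L4 (α=6/7) → [5639/28, 137/2, 279/4]
+L5 (α=1/2) → [10679/56, 435/4, 583/8]
→ [191, 109, 73]

query (1,0) [L1,L2,L3,L4,L5] — begin 0,0,0
L1 α=1/4: [55/2, 197/4, 33/2]
L2 α=5/6: [685/12, 3037/24, 701/4]
L3 α=3/4: [7201/48, 4261/96, 2225/16]
L4 α=1/3: [11833/72, 10117/144, 3433/24]
L5 α=1/2: [21769/144, 23941/288, 6145/48]
→ [151, 83, 128]

query (1,1) [L1,L2,L3] — begin 0,0,0
+L1 (α=1/6) → [24, 22/3, 73/2]
+L2 (α=5/7) → [563/7, 359/21, 188/7]
+L3 (α=2/3) → [1025/21, 6953/63, 3520/21]
→ [49, 110, 168]

at x=2,y=0 over L1,L2,L3:
+L1 (α=5/7) → [110, 1105/7, 555/7]
+L2 (α=1/3) → [81, 3575/21, 1376/21]
+L3 (α=1/2) → [45, 4066/21, 2011/21]
rounded: [45, 194, 96]


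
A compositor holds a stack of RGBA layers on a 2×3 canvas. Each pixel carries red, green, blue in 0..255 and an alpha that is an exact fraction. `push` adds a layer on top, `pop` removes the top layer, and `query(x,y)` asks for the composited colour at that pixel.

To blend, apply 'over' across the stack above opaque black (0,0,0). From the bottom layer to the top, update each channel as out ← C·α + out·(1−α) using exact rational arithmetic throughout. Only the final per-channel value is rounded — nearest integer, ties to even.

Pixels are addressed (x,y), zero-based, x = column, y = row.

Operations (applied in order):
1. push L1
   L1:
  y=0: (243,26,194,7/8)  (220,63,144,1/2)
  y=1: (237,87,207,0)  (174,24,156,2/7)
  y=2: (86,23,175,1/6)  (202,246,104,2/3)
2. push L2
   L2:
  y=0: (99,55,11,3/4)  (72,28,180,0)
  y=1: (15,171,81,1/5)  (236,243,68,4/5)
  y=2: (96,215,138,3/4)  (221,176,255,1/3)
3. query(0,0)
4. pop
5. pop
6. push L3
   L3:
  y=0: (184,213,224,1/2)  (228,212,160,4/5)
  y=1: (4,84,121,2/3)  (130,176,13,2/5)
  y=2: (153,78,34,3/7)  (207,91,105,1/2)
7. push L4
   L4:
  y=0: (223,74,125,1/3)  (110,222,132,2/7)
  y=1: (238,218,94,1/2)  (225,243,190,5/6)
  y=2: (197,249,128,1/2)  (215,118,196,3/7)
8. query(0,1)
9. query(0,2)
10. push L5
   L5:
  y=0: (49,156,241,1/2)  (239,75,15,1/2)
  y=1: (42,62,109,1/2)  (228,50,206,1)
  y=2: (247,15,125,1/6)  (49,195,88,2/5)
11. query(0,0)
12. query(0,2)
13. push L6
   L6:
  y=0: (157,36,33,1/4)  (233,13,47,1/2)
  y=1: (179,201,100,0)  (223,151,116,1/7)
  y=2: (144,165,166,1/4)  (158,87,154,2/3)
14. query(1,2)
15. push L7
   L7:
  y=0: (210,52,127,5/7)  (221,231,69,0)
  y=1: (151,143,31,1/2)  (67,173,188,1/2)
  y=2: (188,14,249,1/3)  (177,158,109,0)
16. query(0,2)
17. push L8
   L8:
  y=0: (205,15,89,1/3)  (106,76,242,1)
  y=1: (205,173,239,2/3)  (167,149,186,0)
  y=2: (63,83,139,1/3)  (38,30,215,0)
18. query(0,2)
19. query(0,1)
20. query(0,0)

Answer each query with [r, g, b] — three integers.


at x=0,y=0 over L1,L2:
L1 α=7/8: [1701/8, 91/4, 679/4]
L2 α=3/4: [4077/32, 751/16, 811/16]
→ [127, 47, 51]

at x=0,y=1 over L3,L4:
+L3 (α=2/3) → [8/3, 56, 242/3]
+L4 (α=1/2) → [361/3, 137, 262/3]
rounded: [120, 137, 87]

at x=0,y=2 over L3,L4:
L3 α=3/7: [459/7, 234/7, 102/7]
L4 α=1/2: [919/7, 1977/14, 499/7]
= [131, 141, 71]

query (0,0) [L3,L4,L5] — begin 0,0,0
L3 α=1/2: [92, 213/2, 112]
L4 α=1/3: [407/3, 287/3, 349/3]
L5 α=1/2: [277/3, 755/6, 536/3]
rounded: [92, 126, 179]

(0,2) stack=L3,L4,L5; from [0,0,0]:
L3 α=3/7: [459/7, 234/7, 102/7]
L4 α=1/2: [919/7, 1977/14, 499/7]
L5 α=1/6: [1054/7, 3365/28, 1685/21]
rounded: [151, 120, 80]

(1,2) stack=L3,L4,L5,L6; from [0,0,0]:
after L3 α=1/2: [207/2, 91/2, 105/2]
after L4 α=3/7: [1059/7, 536/7, 114]
after L5 α=2/5: [3863/35, 4338/35, 518/5]
after L6 α=2/3: [14923/105, 3476/35, 686/5]
rounded: [142, 99, 137]

(0,2) stack=L3,L4,L5,L6,L7; from [0,0,0]:
after L3 α=3/7: [459/7, 234/7, 102/7]
after L4 α=1/2: [919/7, 1977/14, 499/7]
after L5 α=1/6: [1054/7, 3365/28, 1685/21]
after L6 α=1/4: [2085/14, 14715/112, 2847/28]
after L7 α=1/3: [3401/21, 15499/168, 2111/14]
rounded: [162, 92, 151]

at x=0,y=2 over L3,L4,L5,L6,L7,L8:
after L3 α=3/7: [459/7, 234/7, 102/7]
after L4 α=1/2: [919/7, 1977/14, 499/7]
after L5 α=1/6: [1054/7, 3365/28, 1685/21]
after L6 α=1/4: [2085/14, 14715/112, 2847/28]
after L7 α=1/3: [3401/21, 15499/168, 2111/14]
after L8 α=1/3: [8125/63, 22471/252, 1028/7]
→ [129, 89, 147]

query (0,1) [L3,L4,L5,L6,L7,L8] — begin 0,0,0
+L3 (α=2/3) → [8/3, 56, 242/3]
+L4 (α=1/2) → [361/3, 137, 262/3]
+L5 (α=1/2) → [487/6, 199/2, 589/6]
+L6 (α=0) → [487/6, 199/2, 589/6]
+L7 (α=1/2) → [1393/12, 485/4, 775/12]
+L8 (α=2/3) → [6313/36, 623/4, 6511/36]
= [175, 156, 181]

query (0,0) [L3,L4,L5,L6,L7,L8] — begin 0,0,0
L3 α=1/2: [92, 213/2, 112]
L4 α=1/3: [407/3, 287/3, 349/3]
L5 α=1/2: [277/3, 755/6, 536/3]
L6 α=1/4: [217/2, 827/8, 569/4]
L7 α=5/7: [181, 1867/28, 1839/14]
L8 α=1/3: [189, 2077/42, 2462/21]
→ [189, 49, 117]


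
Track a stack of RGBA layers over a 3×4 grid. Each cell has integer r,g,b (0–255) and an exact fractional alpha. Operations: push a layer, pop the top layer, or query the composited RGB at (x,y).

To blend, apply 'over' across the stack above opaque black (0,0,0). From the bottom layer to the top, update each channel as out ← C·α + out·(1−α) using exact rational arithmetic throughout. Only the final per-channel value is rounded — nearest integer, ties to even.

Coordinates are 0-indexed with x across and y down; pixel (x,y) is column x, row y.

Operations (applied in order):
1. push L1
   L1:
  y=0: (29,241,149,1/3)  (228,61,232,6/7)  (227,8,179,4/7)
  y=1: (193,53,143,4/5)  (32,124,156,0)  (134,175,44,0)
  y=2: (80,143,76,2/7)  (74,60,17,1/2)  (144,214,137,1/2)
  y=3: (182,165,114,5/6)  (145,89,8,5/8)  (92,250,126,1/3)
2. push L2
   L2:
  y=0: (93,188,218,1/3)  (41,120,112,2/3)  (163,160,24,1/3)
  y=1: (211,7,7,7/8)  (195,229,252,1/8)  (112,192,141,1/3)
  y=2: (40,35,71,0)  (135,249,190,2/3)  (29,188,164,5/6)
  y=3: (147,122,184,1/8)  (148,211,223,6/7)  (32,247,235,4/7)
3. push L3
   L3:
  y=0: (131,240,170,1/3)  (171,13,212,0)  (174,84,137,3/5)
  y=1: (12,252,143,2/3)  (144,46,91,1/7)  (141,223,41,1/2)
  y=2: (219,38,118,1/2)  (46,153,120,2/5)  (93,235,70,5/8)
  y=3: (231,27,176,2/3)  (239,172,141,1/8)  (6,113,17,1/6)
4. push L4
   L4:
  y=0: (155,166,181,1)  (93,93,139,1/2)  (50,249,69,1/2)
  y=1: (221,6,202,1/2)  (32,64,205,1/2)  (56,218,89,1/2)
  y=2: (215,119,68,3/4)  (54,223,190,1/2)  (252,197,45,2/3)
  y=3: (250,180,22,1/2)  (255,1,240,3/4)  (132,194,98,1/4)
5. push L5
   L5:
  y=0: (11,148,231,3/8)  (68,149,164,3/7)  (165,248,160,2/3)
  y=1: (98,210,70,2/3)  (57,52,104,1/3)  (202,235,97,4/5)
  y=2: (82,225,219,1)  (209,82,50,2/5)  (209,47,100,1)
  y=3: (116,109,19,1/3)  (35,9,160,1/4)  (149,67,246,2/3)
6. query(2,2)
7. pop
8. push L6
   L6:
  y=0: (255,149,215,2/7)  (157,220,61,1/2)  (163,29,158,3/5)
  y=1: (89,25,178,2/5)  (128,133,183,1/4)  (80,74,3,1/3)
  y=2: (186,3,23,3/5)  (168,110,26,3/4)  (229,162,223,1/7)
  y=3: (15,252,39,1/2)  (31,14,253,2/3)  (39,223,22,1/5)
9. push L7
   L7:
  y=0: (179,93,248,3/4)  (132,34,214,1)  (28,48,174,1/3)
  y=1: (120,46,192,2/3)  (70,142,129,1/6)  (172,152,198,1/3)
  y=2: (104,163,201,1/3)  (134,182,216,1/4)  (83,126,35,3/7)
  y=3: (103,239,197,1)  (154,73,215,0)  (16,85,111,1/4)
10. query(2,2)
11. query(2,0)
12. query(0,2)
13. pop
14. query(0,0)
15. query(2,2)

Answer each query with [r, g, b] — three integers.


at x=2,y=2 over L1,L2,L3,L4,L5:
after L1 α=1/2: [72, 107, 137/2]
after L2 α=5/6: [217/6, 349/2, 1777/12]
after L3 α=5/8: [1147/16, 3397/16, 3177/32]
after L4 α=2/3: [9211/48, 9701/48, 2019/32]
after L5 α=1: [209, 47, 100]
rounded: [209, 47, 100]

query (2,2) [L1,L2,L3,L4,L6,L7] — begin 0,0,0
L1 α=1/2: [72, 107, 137/2]
L2 α=5/6: [217/6, 349/2, 1777/12]
L3 α=5/8: [1147/16, 3397/16, 3177/32]
L4 α=2/3: [9211/48, 9701/48, 2019/32]
L6 α=1/7: [11043/56, 1571/8, 1375/16]
L7 α=3/7: [14529/98, 2327/14, 1795/28]
= [148, 166, 64]

(2,0) stack=L1,L2,L3,L4,L6,L7; from [0,0,0]:
L1 α=4/7: [908/7, 32/7, 716/7]
L2 α=1/3: [2957/21, 1184/21, 1600/21]
L3 α=3/5: [16876/105, 1532/21, 11831/105]
L4 α=1/2: [11063/105, 6761/42, 9538/105]
L6 α=3/5: [73471/525, 8588/105, 68846/525]
L7 α=1/3: [161642/1575, 22216/315, 229042/1575]
= [103, 71, 145]

(0,2) stack=L1,L2,L3,L4,L6,L7; from [0,0,0]:
after L1 α=2/7: [160/7, 286/7, 152/7]
after L2 α=0: [160/7, 286/7, 152/7]
after L3 α=1/2: [1693/14, 276/7, 489/7]
after L4 α=3/4: [10723/56, 2775/28, 1917/28]
after L6 α=3/5: [26347/140, 2901/70, 2883/70]
after L7 α=1/3: [11209/70, 8606/105, 3306/35]
→ [160, 82, 94]

query (0,0) [L1,L2,L3,L4,L6] — begin 0,0,0
after L1 α=1/3: [29/3, 241/3, 149/3]
after L2 α=1/3: [337/9, 1046/9, 952/9]
after L3 α=1/3: [1853/27, 4252/27, 3434/27]
after L4 α=1: [155, 166, 181]
after L6 α=2/7: [1285/7, 1128/7, 1335/7]
= [184, 161, 191]

at x=2,y=2 over L1,L2,L3,L4,L6:
after L1 α=1/2: [72, 107, 137/2]
after L2 α=5/6: [217/6, 349/2, 1777/12]
after L3 α=5/8: [1147/16, 3397/16, 3177/32]
after L4 α=2/3: [9211/48, 9701/48, 2019/32]
after L6 α=1/7: [11043/56, 1571/8, 1375/16]
= [197, 196, 86]
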